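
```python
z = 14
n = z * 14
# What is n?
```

Answer: 196

Derivation:
Trace (tracking n):
z = 14  # -> z = 14
n = z * 14  # -> n = 196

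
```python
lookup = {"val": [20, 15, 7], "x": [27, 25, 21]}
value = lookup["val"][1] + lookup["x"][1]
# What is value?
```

Answer: 40

Derivation:
Trace (tracking value):
lookup = {'val': [20, 15, 7], 'x': [27, 25, 21]}  # -> lookup = {'val': [20, 15, 7], 'x': [27, 25, 21]}
value = lookup['val'][1] + lookup['x'][1]  # -> value = 40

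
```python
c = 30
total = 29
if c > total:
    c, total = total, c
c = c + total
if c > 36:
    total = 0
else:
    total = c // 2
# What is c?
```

Trace (tracking c):
c = 30  # -> c = 30
total = 29  # -> total = 29
if c > total:  # condition is True
    c, total = (total, c)  # -> c = 29, total = 30
c = c + total  # -> c = 59
if c > 36:  # condition is True
    total = 0  # -> total = 0

Answer: 59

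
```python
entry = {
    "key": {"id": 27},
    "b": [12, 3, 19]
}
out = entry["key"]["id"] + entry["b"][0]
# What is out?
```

Answer: 39

Derivation:
Trace (tracking out):
entry = {'key': {'id': 27}, 'b': [12, 3, 19]}  # -> entry = {'key': {'id': 27}, 'b': [12, 3, 19]}
out = entry['key']['id'] + entry['b'][0]  # -> out = 39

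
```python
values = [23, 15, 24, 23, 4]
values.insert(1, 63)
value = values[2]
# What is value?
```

Trace (tracking value):
values = [23, 15, 24, 23, 4]  # -> values = [23, 15, 24, 23, 4]
values.insert(1, 63)  # -> values = [23, 63, 15, 24, 23, 4]
value = values[2]  # -> value = 15

Answer: 15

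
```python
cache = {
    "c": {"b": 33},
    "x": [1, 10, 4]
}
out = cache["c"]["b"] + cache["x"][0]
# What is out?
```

Answer: 34

Derivation:
Trace (tracking out):
cache = {'c': {'b': 33}, 'x': [1, 10, 4]}  # -> cache = {'c': {'b': 33}, 'x': [1, 10, 4]}
out = cache['c']['b'] + cache['x'][0]  # -> out = 34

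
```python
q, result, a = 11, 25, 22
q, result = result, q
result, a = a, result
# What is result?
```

Answer: 22

Derivation:
Trace (tracking result):
q, result, a = (11, 25, 22)  # -> q = 11, result = 25, a = 22
q, result = (result, q)  # -> q = 25, result = 11
result, a = (a, result)  # -> result = 22, a = 11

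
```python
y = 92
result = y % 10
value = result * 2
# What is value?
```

Answer: 4

Derivation:
Trace (tracking value):
y = 92  # -> y = 92
result = y % 10  # -> result = 2
value = result * 2  # -> value = 4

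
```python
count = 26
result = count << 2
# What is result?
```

Trace (tracking result):
count = 26  # -> count = 26
result = count << 2  # -> result = 104

Answer: 104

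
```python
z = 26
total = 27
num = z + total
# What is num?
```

Trace (tracking num):
z = 26  # -> z = 26
total = 27  # -> total = 27
num = z + total  # -> num = 53

Answer: 53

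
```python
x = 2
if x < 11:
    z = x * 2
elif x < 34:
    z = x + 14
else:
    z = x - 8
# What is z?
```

Trace (tracking z):
x = 2  # -> x = 2
if x < 11:  # condition is True
    z = x * 2  # -> z = 4

Answer: 4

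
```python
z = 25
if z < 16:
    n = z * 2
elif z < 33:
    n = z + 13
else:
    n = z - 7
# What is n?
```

Answer: 38

Derivation:
Trace (tracking n):
z = 25  # -> z = 25
if z < 16:  # condition is False
elif z < 33:  # condition is True
    n = z + 13  # -> n = 38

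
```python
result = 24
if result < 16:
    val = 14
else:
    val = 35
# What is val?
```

Trace (tracking val):
result = 24  # -> result = 24
if result < 16:  # condition is False
else:
    val = 35  # -> val = 35

Answer: 35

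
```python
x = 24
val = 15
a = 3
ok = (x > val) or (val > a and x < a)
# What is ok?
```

Trace (tracking ok):
x = 24  # -> x = 24
val = 15  # -> val = 15
a = 3  # -> a = 3
ok = x > val or (val > a and x < a)  # -> ok = True

Answer: True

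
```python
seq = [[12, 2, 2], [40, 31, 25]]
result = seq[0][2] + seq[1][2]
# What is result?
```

Answer: 27

Derivation:
Trace (tracking result):
seq = [[12, 2, 2], [40, 31, 25]]  # -> seq = [[12, 2, 2], [40, 31, 25]]
result = seq[0][2] + seq[1][2]  # -> result = 27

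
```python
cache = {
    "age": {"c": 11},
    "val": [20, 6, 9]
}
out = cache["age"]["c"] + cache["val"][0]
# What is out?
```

Answer: 31

Derivation:
Trace (tracking out):
cache = {'age': {'c': 11}, 'val': [20, 6, 9]}  # -> cache = {'age': {'c': 11}, 'val': [20, 6, 9]}
out = cache['age']['c'] + cache['val'][0]  # -> out = 31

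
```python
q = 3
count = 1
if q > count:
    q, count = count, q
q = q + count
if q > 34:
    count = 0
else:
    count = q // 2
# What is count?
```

Answer: 2

Derivation:
Trace (tracking count):
q = 3  # -> q = 3
count = 1  # -> count = 1
if q > count:  # condition is True
    q, count = (count, q)  # -> q = 1, count = 3
q = q + count  # -> q = 4
if q > 34:  # condition is False
else:
    count = q // 2  # -> count = 2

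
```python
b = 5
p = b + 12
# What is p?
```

Answer: 17

Derivation:
Trace (tracking p):
b = 5  # -> b = 5
p = b + 12  # -> p = 17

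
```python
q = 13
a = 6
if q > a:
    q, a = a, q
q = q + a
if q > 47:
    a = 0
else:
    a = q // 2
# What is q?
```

Answer: 19

Derivation:
Trace (tracking q):
q = 13  # -> q = 13
a = 6  # -> a = 6
if q > a:  # condition is True
    q, a = (a, q)  # -> q = 6, a = 13
q = q + a  # -> q = 19
if q > 47:  # condition is False
else:
    a = q // 2  # -> a = 9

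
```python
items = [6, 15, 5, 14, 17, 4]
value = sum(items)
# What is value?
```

Answer: 61

Derivation:
Trace (tracking value):
items = [6, 15, 5, 14, 17, 4]  # -> items = [6, 15, 5, 14, 17, 4]
value = sum(items)  # -> value = 61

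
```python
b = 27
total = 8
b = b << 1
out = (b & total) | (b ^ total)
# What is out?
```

Answer: 62

Derivation:
Trace (tracking out):
b = 27  # -> b = 27
total = 8  # -> total = 8
b = b << 1  # -> b = 54
out = b & total | b ^ total  # -> out = 62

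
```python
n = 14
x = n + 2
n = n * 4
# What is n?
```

Answer: 56

Derivation:
Trace (tracking n):
n = 14  # -> n = 14
x = n + 2  # -> x = 16
n = n * 4  # -> n = 56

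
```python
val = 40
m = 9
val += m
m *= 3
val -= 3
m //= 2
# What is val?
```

Answer: 46

Derivation:
Trace (tracking val):
val = 40  # -> val = 40
m = 9  # -> m = 9
val += m  # -> val = 49
m *= 3  # -> m = 27
val -= 3  # -> val = 46
m //= 2  # -> m = 13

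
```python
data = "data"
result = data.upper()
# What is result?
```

Answer: 'DATA'

Derivation:
Trace (tracking result):
data = 'data'  # -> data = 'data'
result = data.upper()  # -> result = 'DATA'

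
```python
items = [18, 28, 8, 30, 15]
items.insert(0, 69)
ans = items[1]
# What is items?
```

Answer: [69, 18, 28, 8, 30, 15]

Derivation:
Trace (tracking items):
items = [18, 28, 8, 30, 15]  # -> items = [18, 28, 8, 30, 15]
items.insert(0, 69)  # -> items = [69, 18, 28, 8, 30, 15]
ans = items[1]  # -> ans = 18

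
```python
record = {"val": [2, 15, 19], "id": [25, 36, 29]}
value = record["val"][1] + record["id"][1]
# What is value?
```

Trace (tracking value):
record = {'val': [2, 15, 19], 'id': [25, 36, 29]}  # -> record = {'val': [2, 15, 19], 'id': [25, 36, 29]}
value = record['val'][1] + record['id'][1]  # -> value = 51

Answer: 51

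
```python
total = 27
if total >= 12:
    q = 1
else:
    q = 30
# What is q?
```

Trace (tracking q):
total = 27  # -> total = 27
if total >= 12:  # condition is True
    q = 1  # -> q = 1

Answer: 1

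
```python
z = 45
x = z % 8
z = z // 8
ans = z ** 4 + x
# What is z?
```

Trace (tracking z):
z = 45  # -> z = 45
x = z % 8  # -> x = 5
z = z // 8  # -> z = 5
ans = z ** 4 + x  # -> ans = 630

Answer: 5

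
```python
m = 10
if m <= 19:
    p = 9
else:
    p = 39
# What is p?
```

Trace (tracking p):
m = 10  # -> m = 10
if m <= 19:  # condition is True
    p = 9  # -> p = 9

Answer: 9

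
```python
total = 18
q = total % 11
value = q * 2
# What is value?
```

Trace (tracking value):
total = 18  # -> total = 18
q = total % 11  # -> q = 7
value = q * 2  # -> value = 14

Answer: 14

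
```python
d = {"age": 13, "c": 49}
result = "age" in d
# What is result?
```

Trace (tracking result):
d = {'age': 13, 'c': 49}  # -> d = {'age': 13, 'c': 49}
result = 'age' in d  # -> result = True

Answer: True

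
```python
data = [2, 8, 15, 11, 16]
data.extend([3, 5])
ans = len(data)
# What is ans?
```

Answer: 7

Derivation:
Trace (tracking ans):
data = [2, 8, 15, 11, 16]  # -> data = [2, 8, 15, 11, 16]
data.extend([3, 5])  # -> data = [2, 8, 15, 11, 16, 3, 5]
ans = len(data)  # -> ans = 7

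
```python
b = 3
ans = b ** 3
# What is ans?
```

Answer: 27

Derivation:
Trace (tracking ans):
b = 3  # -> b = 3
ans = b ** 3  # -> ans = 27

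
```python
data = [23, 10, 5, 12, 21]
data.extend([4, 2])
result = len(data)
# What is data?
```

Answer: [23, 10, 5, 12, 21, 4, 2]

Derivation:
Trace (tracking data):
data = [23, 10, 5, 12, 21]  # -> data = [23, 10, 5, 12, 21]
data.extend([4, 2])  # -> data = [23, 10, 5, 12, 21, 4, 2]
result = len(data)  # -> result = 7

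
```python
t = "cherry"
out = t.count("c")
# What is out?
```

Trace (tracking out):
t = 'cherry'  # -> t = 'cherry'
out = t.count('c')  # -> out = 1

Answer: 1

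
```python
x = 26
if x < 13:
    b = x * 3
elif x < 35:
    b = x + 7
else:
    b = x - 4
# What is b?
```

Trace (tracking b):
x = 26  # -> x = 26
if x < 13:  # condition is False
elif x < 35:  # condition is True
    b = x + 7  # -> b = 33

Answer: 33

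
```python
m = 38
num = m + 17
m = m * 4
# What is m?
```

Answer: 152

Derivation:
Trace (tracking m):
m = 38  # -> m = 38
num = m + 17  # -> num = 55
m = m * 4  # -> m = 152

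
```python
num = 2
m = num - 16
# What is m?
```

Answer: -14

Derivation:
Trace (tracking m):
num = 2  # -> num = 2
m = num - 16  # -> m = -14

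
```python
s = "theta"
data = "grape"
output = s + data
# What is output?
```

Answer: 'thetagrape'

Derivation:
Trace (tracking output):
s = 'theta'  # -> s = 'theta'
data = 'grape'  # -> data = 'grape'
output = s + data  # -> output = 'thetagrape'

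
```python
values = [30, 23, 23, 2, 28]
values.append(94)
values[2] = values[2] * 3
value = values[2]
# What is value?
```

Trace (tracking value):
values = [30, 23, 23, 2, 28]  # -> values = [30, 23, 23, 2, 28]
values.append(94)  # -> values = [30, 23, 23, 2, 28, 94]
values[2] = values[2] * 3  # -> values = [30, 23, 69, 2, 28, 94]
value = values[2]  # -> value = 69

Answer: 69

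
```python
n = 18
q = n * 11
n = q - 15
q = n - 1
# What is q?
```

Trace (tracking q):
n = 18  # -> n = 18
q = n * 11  # -> q = 198
n = q - 15  # -> n = 183
q = n - 1  # -> q = 182

Answer: 182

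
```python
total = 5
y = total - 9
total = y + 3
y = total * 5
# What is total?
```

Answer: -1

Derivation:
Trace (tracking total):
total = 5  # -> total = 5
y = total - 9  # -> y = -4
total = y + 3  # -> total = -1
y = total * 5  # -> y = -5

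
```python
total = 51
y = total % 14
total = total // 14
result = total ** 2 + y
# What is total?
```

Answer: 3

Derivation:
Trace (tracking total):
total = 51  # -> total = 51
y = total % 14  # -> y = 9
total = total // 14  # -> total = 3
result = total ** 2 + y  # -> result = 18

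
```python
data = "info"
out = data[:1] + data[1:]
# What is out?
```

Answer: 'info'

Derivation:
Trace (tracking out):
data = 'info'  # -> data = 'info'
out = data[:1] + data[1:]  # -> out = 'info'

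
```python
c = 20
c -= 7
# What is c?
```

Trace (tracking c):
c = 20  # -> c = 20
c -= 7  # -> c = 13

Answer: 13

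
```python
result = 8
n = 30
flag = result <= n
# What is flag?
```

Trace (tracking flag):
result = 8  # -> result = 8
n = 30  # -> n = 30
flag = result <= n  # -> flag = True

Answer: True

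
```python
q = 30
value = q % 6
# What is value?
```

Trace (tracking value):
q = 30  # -> q = 30
value = q % 6  # -> value = 0

Answer: 0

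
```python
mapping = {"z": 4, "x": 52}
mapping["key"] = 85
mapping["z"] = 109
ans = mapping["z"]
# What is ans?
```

Trace (tracking ans):
mapping = {'z': 4, 'x': 52}  # -> mapping = {'z': 4, 'x': 52}
mapping['key'] = 85  # -> mapping = {'z': 4, 'x': 52, 'key': 85}
mapping['z'] = 109  # -> mapping = {'z': 109, 'x': 52, 'key': 85}
ans = mapping['z']  # -> ans = 109

Answer: 109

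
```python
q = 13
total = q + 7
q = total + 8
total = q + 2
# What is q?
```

Answer: 28

Derivation:
Trace (tracking q):
q = 13  # -> q = 13
total = q + 7  # -> total = 20
q = total + 8  # -> q = 28
total = q + 2  # -> total = 30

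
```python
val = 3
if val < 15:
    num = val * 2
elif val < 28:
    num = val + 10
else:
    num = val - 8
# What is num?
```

Trace (tracking num):
val = 3  # -> val = 3
if val < 15:  # condition is True
    num = val * 2  # -> num = 6

Answer: 6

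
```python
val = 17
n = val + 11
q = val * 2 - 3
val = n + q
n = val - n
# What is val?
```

Answer: 59

Derivation:
Trace (tracking val):
val = 17  # -> val = 17
n = val + 11  # -> n = 28
q = val * 2 - 3  # -> q = 31
val = n + q  # -> val = 59
n = val - n  # -> n = 31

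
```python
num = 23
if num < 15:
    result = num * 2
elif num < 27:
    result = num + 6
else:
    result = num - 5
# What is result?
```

Trace (tracking result):
num = 23  # -> num = 23
if num < 15:  # condition is False
elif num < 27:  # condition is True
    result = num + 6  # -> result = 29

Answer: 29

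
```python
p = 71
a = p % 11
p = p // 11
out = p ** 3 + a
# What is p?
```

Answer: 6

Derivation:
Trace (tracking p):
p = 71  # -> p = 71
a = p % 11  # -> a = 5
p = p // 11  # -> p = 6
out = p ** 3 + a  # -> out = 221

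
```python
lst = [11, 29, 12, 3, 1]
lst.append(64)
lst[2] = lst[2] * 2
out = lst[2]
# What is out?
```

Trace (tracking out):
lst = [11, 29, 12, 3, 1]  # -> lst = [11, 29, 12, 3, 1]
lst.append(64)  # -> lst = [11, 29, 12, 3, 1, 64]
lst[2] = lst[2] * 2  # -> lst = [11, 29, 24, 3, 1, 64]
out = lst[2]  # -> out = 24

Answer: 24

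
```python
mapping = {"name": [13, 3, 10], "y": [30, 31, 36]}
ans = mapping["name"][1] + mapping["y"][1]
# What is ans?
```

Trace (tracking ans):
mapping = {'name': [13, 3, 10], 'y': [30, 31, 36]}  # -> mapping = {'name': [13, 3, 10], 'y': [30, 31, 36]}
ans = mapping['name'][1] + mapping['y'][1]  # -> ans = 34

Answer: 34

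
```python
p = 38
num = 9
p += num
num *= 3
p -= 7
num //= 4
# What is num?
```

Trace (tracking num):
p = 38  # -> p = 38
num = 9  # -> num = 9
p += num  # -> p = 47
num *= 3  # -> num = 27
p -= 7  # -> p = 40
num //= 4  # -> num = 6

Answer: 6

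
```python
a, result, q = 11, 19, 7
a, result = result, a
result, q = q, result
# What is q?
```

Answer: 11

Derivation:
Trace (tracking q):
a, result, q = (11, 19, 7)  # -> a = 11, result = 19, q = 7
a, result = (result, a)  # -> a = 19, result = 11
result, q = (q, result)  # -> result = 7, q = 11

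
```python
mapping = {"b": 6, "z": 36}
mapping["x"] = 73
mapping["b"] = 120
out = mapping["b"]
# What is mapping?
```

Answer: {'b': 120, 'z': 36, 'x': 73}

Derivation:
Trace (tracking mapping):
mapping = {'b': 6, 'z': 36}  # -> mapping = {'b': 6, 'z': 36}
mapping['x'] = 73  # -> mapping = {'b': 6, 'z': 36, 'x': 73}
mapping['b'] = 120  # -> mapping = {'b': 120, 'z': 36, 'x': 73}
out = mapping['b']  # -> out = 120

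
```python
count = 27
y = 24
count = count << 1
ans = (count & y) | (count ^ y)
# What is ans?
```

Answer: 62

Derivation:
Trace (tracking ans):
count = 27  # -> count = 27
y = 24  # -> y = 24
count = count << 1  # -> count = 54
ans = count & y | count ^ y  # -> ans = 62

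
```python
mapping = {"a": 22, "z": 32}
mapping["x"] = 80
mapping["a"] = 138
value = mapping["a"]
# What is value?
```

Trace (tracking value):
mapping = {'a': 22, 'z': 32}  # -> mapping = {'a': 22, 'z': 32}
mapping['x'] = 80  # -> mapping = {'a': 22, 'z': 32, 'x': 80}
mapping['a'] = 138  # -> mapping = {'a': 138, 'z': 32, 'x': 80}
value = mapping['a']  # -> value = 138

Answer: 138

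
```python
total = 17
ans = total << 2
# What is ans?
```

Answer: 68

Derivation:
Trace (tracking ans):
total = 17  # -> total = 17
ans = total << 2  # -> ans = 68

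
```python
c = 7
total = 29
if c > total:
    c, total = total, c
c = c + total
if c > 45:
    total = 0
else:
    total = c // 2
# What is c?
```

Answer: 36

Derivation:
Trace (tracking c):
c = 7  # -> c = 7
total = 29  # -> total = 29
if c > total:  # condition is False
c = c + total  # -> c = 36
if c > 45:  # condition is False
else:
    total = c // 2  # -> total = 18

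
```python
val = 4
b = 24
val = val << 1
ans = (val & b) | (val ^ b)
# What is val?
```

Answer: 8

Derivation:
Trace (tracking val):
val = 4  # -> val = 4
b = 24  # -> b = 24
val = val << 1  # -> val = 8
ans = val & b | val ^ b  # -> ans = 24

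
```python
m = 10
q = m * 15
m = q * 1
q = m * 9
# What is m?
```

Trace (tracking m):
m = 10  # -> m = 10
q = m * 15  # -> q = 150
m = q * 1  # -> m = 150
q = m * 9  # -> q = 1350

Answer: 150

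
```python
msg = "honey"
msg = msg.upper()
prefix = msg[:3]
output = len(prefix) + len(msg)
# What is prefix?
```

Answer: 'HON'

Derivation:
Trace (tracking prefix):
msg = 'honey'  # -> msg = 'honey'
msg = msg.upper()  # -> msg = 'HONEY'
prefix = msg[:3]  # -> prefix = 'HON'
output = len(prefix) + len(msg)  # -> output = 8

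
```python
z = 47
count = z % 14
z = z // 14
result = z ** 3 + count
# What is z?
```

Answer: 3

Derivation:
Trace (tracking z):
z = 47  # -> z = 47
count = z % 14  # -> count = 5
z = z // 14  # -> z = 3
result = z ** 3 + count  # -> result = 32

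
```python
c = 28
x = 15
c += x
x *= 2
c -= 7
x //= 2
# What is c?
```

Trace (tracking c):
c = 28  # -> c = 28
x = 15  # -> x = 15
c += x  # -> c = 43
x *= 2  # -> x = 30
c -= 7  # -> c = 36
x //= 2  # -> x = 15

Answer: 36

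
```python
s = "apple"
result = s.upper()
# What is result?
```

Trace (tracking result):
s = 'apple'  # -> s = 'apple'
result = s.upper()  # -> result = 'APPLE'

Answer: 'APPLE'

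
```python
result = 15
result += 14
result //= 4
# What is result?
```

Answer: 7

Derivation:
Trace (tracking result):
result = 15  # -> result = 15
result += 14  # -> result = 29
result //= 4  # -> result = 7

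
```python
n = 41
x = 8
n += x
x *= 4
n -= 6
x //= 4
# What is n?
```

Answer: 43

Derivation:
Trace (tracking n):
n = 41  # -> n = 41
x = 8  # -> x = 8
n += x  # -> n = 49
x *= 4  # -> x = 32
n -= 6  # -> n = 43
x //= 4  # -> x = 8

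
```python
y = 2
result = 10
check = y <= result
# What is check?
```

Answer: True

Derivation:
Trace (tracking check):
y = 2  # -> y = 2
result = 10  # -> result = 10
check = y <= result  # -> check = True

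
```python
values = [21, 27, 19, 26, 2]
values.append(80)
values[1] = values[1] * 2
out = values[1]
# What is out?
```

Trace (tracking out):
values = [21, 27, 19, 26, 2]  # -> values = [21, 27, 19, 26, 2]
values.append(80)  # -> values = [21, 27, 19, 26, 2, 80]
values[1] = values[1] * 2  # -> values = [21, 54, 19, 26, 2, 80]
out = values[1]  # -> out = 54

Answer: 54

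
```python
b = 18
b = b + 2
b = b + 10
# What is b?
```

Answer: 30

Derivation:
Trace (tracking b):
b = 18  # -> b = 18
b = b + 2  # -> b = 20
b = b + 10  # -> b = 30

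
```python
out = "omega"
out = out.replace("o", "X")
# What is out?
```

Trace (tracking out):
out = 'omega'  # -> out = 'omega'
out = out.replace('o', 'X')  # -> out = 'Xmega'

Answer: 'Xmega'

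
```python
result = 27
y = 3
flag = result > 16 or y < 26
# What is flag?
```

Answer: True

Derivation:
Trace (tracking flag):
result = 27  # -> result = 27
y = 3  # -> y = 3
flag = result > 16 or y < 26  # -> flag = True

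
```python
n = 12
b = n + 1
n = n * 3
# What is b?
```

Trace (tracking b):
n = 12  # -> n = 12
b = n + 1  # -> b = 13
n = n * 3  # -> n = 36

Answer: 13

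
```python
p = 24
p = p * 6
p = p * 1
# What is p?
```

Answer: 144

Derivation:
Trace (tracking p):
p = 24  # -> p = 24
p = p * 6  # -> p = 144
p = p * 1  # -> p = 144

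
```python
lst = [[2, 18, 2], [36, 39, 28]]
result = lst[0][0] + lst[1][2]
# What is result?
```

Answer: 30

Derivation:
Trace (tracking result):
lst = [[2, 18, 2], [36, 39, 28]]  # -> lst = [[2, 18, 2], [36, 39, 28]]
result = lst[0][0] + lst[1][2]  # -> result = 30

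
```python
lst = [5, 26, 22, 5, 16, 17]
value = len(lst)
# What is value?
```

Answer: 6

Derivation:
Trace (tracking value):
lst = [5, 26, 22, 5, 16, 17]  # -> lst = [5, 26, 22, 5, 16, 17]
value = len(lst)  # -> value = 6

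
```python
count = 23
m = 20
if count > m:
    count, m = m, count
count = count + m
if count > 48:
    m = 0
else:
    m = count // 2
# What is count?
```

Trace (tracking count):
count = 23  # -> count = 23
m = 20  # -> m = 20
if count > m:  # condition is True
    count, m = (m, count)  # -> count = 20, m = 23
count = count + m  # -> count = 43
if count > 48:  # condition is False
else:
    m = count // 2  # -> m = 21

Answer: 43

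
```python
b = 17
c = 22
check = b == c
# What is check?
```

Trace (tracking check):
b = 17  # -> b = 17
c = 22  # -> c = 22
check = b == c  # -> check = False

Answer: False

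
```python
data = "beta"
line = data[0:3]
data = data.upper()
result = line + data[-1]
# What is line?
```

Answer: 'bet'

Derivation:
Trace (tracking line):
data = 'beta'  # -> data = 'beta'
line = data[0:3]  # -> line = 'bet'
data = data.upper()  # -> data = 'BETA'
result = line + data[-1]  # -> result = 'betA'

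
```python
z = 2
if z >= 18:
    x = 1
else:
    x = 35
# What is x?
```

Trace (tracking x):
z = 2  # -> z = 2
if z >= 18:  # condition is False
else:
    x = 35  # -> x = 35

Answer: 35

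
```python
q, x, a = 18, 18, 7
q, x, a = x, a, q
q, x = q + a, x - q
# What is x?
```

Trace (tracking x):
q, x, a = (18, 18, 7)  # -> q = 18, x = 18, a = 7
q, x, a = (x, a, q)  # -> q = 18, x = 7, a = 18
q, x = (q + a, x - q)  # -> q = 36, x = -11

Answer: -11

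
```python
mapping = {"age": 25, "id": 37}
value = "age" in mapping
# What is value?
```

Answer: True

Derivation:
Trace (tracking value):
mapping = {'age': 25, 'id': 37}  # -> mapping = {'age': 25, 'id': 37}
value = 'age' in mapping  # -> value = True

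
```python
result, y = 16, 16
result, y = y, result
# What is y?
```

Trace (tracking y):
result, y = (16, 16)  # -> result = 16, y = 16
result, y = (y, result)  # -> result = 16, y = 16

Answer: 16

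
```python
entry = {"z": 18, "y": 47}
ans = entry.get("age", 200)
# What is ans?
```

Answer: 200

Derivation:
Trace (tracking ans):
entry = {'z': 18, 'y': 47}  # -> entry = {'z': 18, 'y': 47}
ans = entry.get('age', 200)  # -> ans = 200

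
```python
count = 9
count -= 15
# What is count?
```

Answer: -6

Derivation:
Trace (tracking count):
count = 9  # -> count = 9
count -= 15  # -> count = -6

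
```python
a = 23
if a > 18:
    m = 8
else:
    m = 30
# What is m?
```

Trace (tracking m):
a = 23  # -> a = 23
if a > 18:  # condition is True
    m = 8  # -> m = 8

Answer: 8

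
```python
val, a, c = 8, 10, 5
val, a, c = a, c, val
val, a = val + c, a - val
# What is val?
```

Trace (tracking val):
val, a, c = (8, 10, 5)  # -> val = 8, a = 10, c = 5
val, a, c = (a, c, val)  # -> val = 10, a = 5, c = 8
val, a = (val + c, a - val)  # -> val = 18, a = -5

Answer: 18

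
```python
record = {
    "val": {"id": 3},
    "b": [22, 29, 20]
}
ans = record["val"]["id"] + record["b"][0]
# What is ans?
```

Trace (tracking ans):
record = {'val': {'id': 3}, 'b': [22, 29, 20]}  # -> record = {'val': {'id': 3}, 'b': [22, 29, 20]}
ans = record['val']['id'] + record['b'][0]  # -> ans = 25

Answer: 25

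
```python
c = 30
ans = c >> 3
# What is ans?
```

Answer: 3

Derivation:
Trace (tracking ans):
c = 30  # -> c = 30
ans = c >> 3  # -> ans = 3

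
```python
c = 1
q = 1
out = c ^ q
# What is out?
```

Trace (tracking out):
c = 1  # -> c = 1
q = 1  # -> q = 1
out = c ^ q  # -> out = 0

Answer: 0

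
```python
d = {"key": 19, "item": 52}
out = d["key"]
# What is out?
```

Answer: 19

Derivation:
Trace (tracking out):
d = {'key': 19, 'item': 52}  # -> d = {'key': 19, 'item': 52}
out = d['key']  # -> out = 19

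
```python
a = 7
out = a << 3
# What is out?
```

Trace (tracking out):
a = 7  # -> a = 7
out = a << 3  # -> out = 56

Answer: 56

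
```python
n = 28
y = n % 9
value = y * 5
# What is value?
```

Answer: 5

Derivation:
Trace (tracking value):
n = 28  # -> n = 28
y = n % 9  # -> y = 1
value = y * 5  # -> value = 5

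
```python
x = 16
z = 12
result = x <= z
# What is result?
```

Trace (tracking result):
x = 16  # -> x = 16
z = 12  # -> z = 12
result = x <= z  # -> result = False

Answer: False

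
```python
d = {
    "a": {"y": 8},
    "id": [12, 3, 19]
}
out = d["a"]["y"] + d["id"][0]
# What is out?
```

Trace (tracking out):
d = {'a': {'y': 8}, 'id': [12, 3, 19]}  # -> d = {'a': {'y': 8}, 'id': [12, 3, 19]}
out = d['a']['y'] + d['id'][0]  # -> out = 20

Answer: 20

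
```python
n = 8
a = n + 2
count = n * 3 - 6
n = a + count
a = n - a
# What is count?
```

Answer: 18

Derivation:
Trace (tracking count):
n = 8  # -> n = 8
a = n + 2  # -> a = 10
count = n * 3 - 6  # -> count = 18
n = a + count  # -> n = 28
a = n - a  # -> a = 18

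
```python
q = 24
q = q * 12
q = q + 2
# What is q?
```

Answer: 290

Derivation:
Trace (tracking q):
q = 24  # -> q = 24
q = q * 12  # -> q = 288
q = q + 2  # -> q = 290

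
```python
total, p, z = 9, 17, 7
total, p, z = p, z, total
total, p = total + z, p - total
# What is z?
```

Answer: 9

Derivation:
Trace (tracking z):
total, p, z = (9, 17, 7)  # -> total = 9, p = 17, z = 7
total, p, z = (p, z, total)  # -> total = 17, p = 7, z = 9
total, p = (total + z, p - total)  # -> total = 26, p = -10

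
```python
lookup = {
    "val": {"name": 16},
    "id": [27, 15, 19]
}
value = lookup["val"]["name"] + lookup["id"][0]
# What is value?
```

Trace (tracking value):
lookup = {'val': {'name': 16}, 'id': [27, 15, 19]}  # -> lookup = {'val': {'name': 16}, 'id': [27, 15, 19]}
value = lookup['val']['name'] + lookup['id'][0]  # -> value = 43

Answer: 43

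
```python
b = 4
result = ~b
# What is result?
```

Answer: -5

Derivation:
Trace (tracking result):
b = 4  # -> b = 4
result = ~b  # -> result = -5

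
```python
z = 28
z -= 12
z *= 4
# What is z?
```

Answer: 64

Derivation:
Trace (tracking z):
z = 28  # -> z = 28
z -= 12  # -> z = 16
z *= 4  # -> z = 64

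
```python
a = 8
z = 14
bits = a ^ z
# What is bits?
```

Trace (tracking bits):
a = 8  # -> a = 8
z = 14  # -> z = 14
bits = a ^ z  # -> bits = 6

Answer: 6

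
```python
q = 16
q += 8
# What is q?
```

Trace (tracking q):
q = 16  # -> q = 16
q += 8  # -> q = 24

Answer: 24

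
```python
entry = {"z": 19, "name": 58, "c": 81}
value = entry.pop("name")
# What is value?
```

Answer: 58

Derivation:
Trace (tracking value):
entry = {'z': 19, 'name': 58, 'c': 81}  # -> entry = {'z': 19, 'name': 58, 'c': 81}
value = entry.pop('name')  # -> value = 58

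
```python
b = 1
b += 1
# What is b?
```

Trace (tracking b):
b = 1  # -> b = 1
b += 1  # -> b = 2

Answer: 2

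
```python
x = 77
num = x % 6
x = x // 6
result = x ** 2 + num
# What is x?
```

Trace (tracking x):
x = 77  # -> x = 77
num = x % 6  # -> num = 5
x = x // 6  # -> x = 12
result = x ** 2 + num  # -> result = 149

Answer: 12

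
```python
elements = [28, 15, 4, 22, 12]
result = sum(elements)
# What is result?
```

Answer: 81

Derivation:
Trace (tracking result):
elements = [28, 15, 4, 22, 12]  # -> elements = [28, 15, 4, 22, 12]
result = sum(elements)  # -> result = 81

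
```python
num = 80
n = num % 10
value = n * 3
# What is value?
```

Answer: 0

Derivation:
Trace (tracking value):
num = 80  # -> num = 80
n = num % 10  # -> n = 0
value = n * 3  # -> value = 0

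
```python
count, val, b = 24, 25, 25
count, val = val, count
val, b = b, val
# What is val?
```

Trace (tracking val):
count, val, b = (24, 25, 25)  # -> count = 24, val = 25, b = 25
count, val = (val, count)  # -> count = 25, val = 24
val, b = (b, val)  # -> val = 25, b = 24

Answer: 25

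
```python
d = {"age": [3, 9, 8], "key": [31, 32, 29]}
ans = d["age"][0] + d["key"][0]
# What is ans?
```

Answer: 34

Derivation:
Trace (tracking ans):
d = {'age': [3, 9, 8], 'key': [31, 32, 29]}  # -> d = {'age': [3, 9, 8], 'key': [31, 32, 29]}
ans = d['age'][0] + d['key'][0]  # -> ans = 34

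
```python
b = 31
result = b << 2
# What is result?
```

Answer: 124

Derivation:
Trace (tracking result):
b = 31  # -> b = 31
result = b << 2  # -> result = 124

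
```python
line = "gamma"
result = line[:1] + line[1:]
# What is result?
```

Answer: 'gamma'

Derivation:
Trace (tracking result):
line = 'gamma'  # -> line = 'gamma'
result = line[:1] + line[1:]  # -> result = 'gamma'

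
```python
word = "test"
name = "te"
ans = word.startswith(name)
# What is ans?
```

Answer: True

Derivation:
Trace (tracking ans):
word = 'test'  # -> word = 'test'
name = 'te'  # -> name = 'te'
ans = word.startswith(name)  # -> ans = True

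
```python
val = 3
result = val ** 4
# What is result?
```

Trace (tracking result):
val = 3  # -> val = 3
result = val ** 4  # -> result = 81

Answer: 81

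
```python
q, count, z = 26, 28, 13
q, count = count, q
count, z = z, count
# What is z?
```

Answer: 26

Derivation:
Trace (tracking z):
q, count, z = (26, 28, 13)  # -> q = 26, count = 28, z = 13
q, count = (count, q)  # -> q = 28, count = 26
count, z = (z, count)  # -> count = 13, z = 26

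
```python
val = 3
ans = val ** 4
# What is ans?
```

Trace (tracking ans):
val = 3  # -> val = 3
ans = val ** 4  # -> ans = 81

Answer: 81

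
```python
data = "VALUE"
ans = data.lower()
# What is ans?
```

Answer: 'value'

Derivation:
Trace (tracking ans):
data = 'VALUE'  # -> data = 'VALUE'
ans = data.lower()  # -> ans = 'value'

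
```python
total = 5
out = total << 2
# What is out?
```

Answer: 20

Derivation:
Trace (tracking out):
total = 5  # -> total = 5
out = total << 2  # -> out = 20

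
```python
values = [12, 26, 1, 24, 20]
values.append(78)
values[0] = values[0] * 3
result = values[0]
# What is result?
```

Answer: 36

Derivation:
Trace (tracking result):
values = [12, 26, 1, 24, 20]  # -> values = [12, 26, 1, 24, 20]
values.append(78)  # -> values = [12, 26, 1, 24, 20, 78]
values[0] = values[0] * 3  # -> values = [36, 26, 1, 24, 20, 78]
result = values[0]  # -> result = 36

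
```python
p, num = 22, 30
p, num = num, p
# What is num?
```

Answer: 22

Derivation:
Trace (tracking num):
p, num = (22, 30)  # -> p = 22, num = 30
p, num = (num, p)  # -> p = 30, num = 22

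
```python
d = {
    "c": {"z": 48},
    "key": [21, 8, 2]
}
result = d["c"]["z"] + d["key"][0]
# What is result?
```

Trace (tracking result):
d = {'c': {'z': 48}, 'key': [21, 8, 2]}  # -> d = {'c': {'z': 48}, 'key': [21, 8, 2]}
result = d['c']['z'] + d['key'][0]  # -> result = 69

Answer: 69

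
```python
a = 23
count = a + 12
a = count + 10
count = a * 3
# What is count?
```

Trace (tracking count):
a = 23  # -> a = 23
count = a + 12  # -> count = 35
a = count + 10  # -> a = 45
count = a * 3  # -> count = 135

Answer: 135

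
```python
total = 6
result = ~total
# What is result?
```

Trace (tracking result):
total = 6  # -> total = 6
result = ~total  # -> result = -7

Answer: -7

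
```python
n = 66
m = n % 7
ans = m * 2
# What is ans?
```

Answer: 6

Derivation:
Trace (tracking ans):
n = 66  # -> n = 66
m = n % 7  # -> m = 3
ans = m * 2  # -> ans = 6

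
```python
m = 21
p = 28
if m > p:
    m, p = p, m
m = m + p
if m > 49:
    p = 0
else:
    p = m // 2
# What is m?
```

Trace (tracking m):
m = 21  # -> m = 21
p = 28  # -> p = 28
if m > p:  # condition is False
m = m + p  # -> m = 49
if m > 49:  # condition is False
else:
    p = m // 2  # -> p = 24

Answer: 49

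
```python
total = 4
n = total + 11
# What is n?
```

Answer: 15

Derivation:
Trace (tracking n):
total = 4  # -> total = 4
n = total + 11  # -> n = 15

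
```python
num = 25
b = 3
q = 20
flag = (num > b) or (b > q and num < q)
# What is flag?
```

Trace (tracking flag):
num = 25  # -> num = 25
b = 3  # -> b = 3
q = 20  # -> q = 20
flag = num > b or (b > q and num < q)  # -> flag = True

Answer: True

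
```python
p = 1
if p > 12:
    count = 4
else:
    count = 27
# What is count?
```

Answer: 27

Derivation:
Trace (tracking count):
p = 1  # -> p = 1
if p > 12:  # condition is False
else:
    count = 27  # -> count = 27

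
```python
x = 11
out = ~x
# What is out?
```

Answer: -12

Derivation:
Trace (tracking out):
x = 11  # -> x = 11
out = ~x  # -> out = -12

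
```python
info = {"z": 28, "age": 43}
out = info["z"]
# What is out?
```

Answer: 28

Derivation:
Trace (tracking out):
info = {'z': 28, 'age': 43}  # -> info = {'z': 28, 'age': 43}
out = info['z']  # -> out = 28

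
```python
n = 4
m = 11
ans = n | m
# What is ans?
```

Trace (tracking ans):
n = 4  # -> n = 4
m = 11  # -> m = 11
ans = n | m  # -> ans = 15

Answer: 15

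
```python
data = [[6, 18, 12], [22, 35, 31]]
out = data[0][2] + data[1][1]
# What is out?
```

Answer: 47

Derivation:
Trace (tracking out):
data = [[6, 18, 12], [22, 35, 31]]  # -> data = [[6, 18, 12], [22, 35, 31]]
out = data[0][2] + data[1][1]  # -> out = 47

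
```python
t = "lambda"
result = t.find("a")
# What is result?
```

Answer: 1

Derivation:
Trace (tracking result):
t = 'lambda'  # -> t = 'lambda'
result = t.find('a')  # -> result = 1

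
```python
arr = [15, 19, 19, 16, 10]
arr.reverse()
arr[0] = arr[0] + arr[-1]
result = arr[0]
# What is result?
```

Answer: 25

Derivation:
Trace (tracking result):
arr = [15, 19, 19, 16, 10]  # -> arr = [15, 19, 19, 16, 10]
arr.reverse()  # -> arr = [10, 16, 19, 19, 15]
arr[0] = arr[0] + arr[-1]  # -> arr = [25, 16, 19, 19, 15]
result = arr[0]  # -> result = 25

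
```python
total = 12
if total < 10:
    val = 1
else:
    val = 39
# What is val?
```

Answer: 39

Derivation:
Trace (tracking val):
total = 12  # -> total = 12
if total < 10:  # condition is False
else:
    val = 39  # -> val = 39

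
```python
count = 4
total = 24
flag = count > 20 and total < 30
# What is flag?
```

Answer: False

Derivation:
Trace (tracking flag):
count = 4  # -> count = 4
total = 24  # -> total = 24
flag = count > 20 and total < 30  # -> flag = False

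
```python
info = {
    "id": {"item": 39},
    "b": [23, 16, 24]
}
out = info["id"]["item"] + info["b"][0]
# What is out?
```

Trace (tracking out):
info = {'id': {'item': 39}, 'b': [23, 16, 24]}  # -> info = {'id': {'item': 39}, 'b': [23, 16, 24]}
out = info['id']['item'] + info['b'][0]  # -> out = 62

Answer: 62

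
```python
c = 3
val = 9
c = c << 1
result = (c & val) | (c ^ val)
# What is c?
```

Answer: 6

Derivation:
Trace (tracking c):
c = 3  # -> c = 3
val = 9  # -> val = 9
c = c << 1  # -> c = 6
result = c & val | c ^ val  # -> result = 15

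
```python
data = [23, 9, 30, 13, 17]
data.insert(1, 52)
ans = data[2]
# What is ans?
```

Answer: 9

Derivation:
Trace (tracking ans):
data = [23, 9, 30, 13, 17]  # -> data = [23, 9, 30, 13, 17]
data.insert(1, 52)  # -> data = [23, 52, 9, 30, 13, 17]
ans = data[2]  # -> ans = 9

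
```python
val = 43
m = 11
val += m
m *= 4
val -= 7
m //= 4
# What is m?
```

Answer: 11

Derivation:
Trace (tracking m):
val = 43  # -> val = 43
m = 11  # -> m = 11
val += m  # -> val = 54
m *= 4  # -> m = 44
val -= 7  # -> val = 47
m //= 4  # -> m = 11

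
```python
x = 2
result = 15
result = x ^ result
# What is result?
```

Trace (tracking result):
x = 2  # -> x = 2
result = 15  # -> result = 15
result = x ^ result  # -> result = 13

Answer: 13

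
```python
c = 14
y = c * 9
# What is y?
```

Trace (tracking y):
c = 14  # -> c = 14
y = c * 9  # -> y = 126

Answer: 126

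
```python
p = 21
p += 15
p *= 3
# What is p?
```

Answer: 108

Derivation:
Trace (tracking p):
p = 21  # -> p = 21
p += 15  # -> p = 36
p *= 3  # -> p = 108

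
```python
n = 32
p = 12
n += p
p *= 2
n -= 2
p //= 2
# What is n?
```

Trace (tracking n):
n = 32  # -> n = 32
p = 12  # -> p = 12
n += p  # -> n = 44
p *= 2  # -> p = 24
n -= 2  # -> n = 42
p //= 2  # -> p = 12

Answer: 42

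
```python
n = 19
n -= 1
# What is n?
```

Trace (tracking n):
n = 19  # -> n = 19
n -= 1  # -> n = 18

Answer: 18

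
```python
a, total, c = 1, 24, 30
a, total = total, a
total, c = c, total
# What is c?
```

Trace (tracking c):
a, total, c = (1, 24, 30)  # -> a = 1, total = 24, c = 30
a, total = (total, a)  # -> a = 24, total = 1
total, c = (c, total)  # -> total = 30, c = 1

Answer: 1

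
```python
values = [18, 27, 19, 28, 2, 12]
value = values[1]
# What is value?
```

Trace (tracking value):
values = [18, 27, 19, 28, 2, 12]  # -> values = [18, 27, 19, 28, 2, 12]
value = values[1]  # -> value = 27

Answer: 27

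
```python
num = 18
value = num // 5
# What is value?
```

Trace (tracking value):
num = 18  # -> num = 18
value = num // 5  # -> value = 3

Answer: 3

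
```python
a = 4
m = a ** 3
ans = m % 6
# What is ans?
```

Trace (tracking ans):
a = 4  # -> a = 4
m = a ** 3  # -> m = 64
ans = m % 6  # -> ans = 4

Answer: 4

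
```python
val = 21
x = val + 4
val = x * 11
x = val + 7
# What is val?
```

Trace (tracking val):
val = 21  # -> val = 21
x = val + 4  # -> x = 25
val = x * 11  # -> val = 275
x = val + 7  # -> x = 282

Answer: 275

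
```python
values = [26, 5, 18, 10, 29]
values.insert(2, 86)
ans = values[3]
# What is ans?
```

Answer: 18

Derivation:
Trace (tracking ans):
values = [26, 5, 18, 10, 29]  # -> values = [26, 5, 18, 10, 29]
values.insert(2, 86)  # -> values = [26, 5, 86, 18, 10, 29]
ans = values[3]  # -> ans = 18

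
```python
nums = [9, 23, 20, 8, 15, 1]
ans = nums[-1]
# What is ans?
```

Trace (tracking ans):
nums = [9, 23, 20, 8, 15, 1]  # -> nums = [9, 23, 20, 8, 15, 1]
ans = nums[-1]  # -> ans = 1

Answer: 1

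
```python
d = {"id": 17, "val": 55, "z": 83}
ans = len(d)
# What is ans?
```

Trace (tracking ans):
d = {'id': 17, 'val': 55, 'z': 83}  # -> d = {'id': 17, 'val': 55, 'z': 83}
ans = len(d)  # -> ans = 3

Answer: 3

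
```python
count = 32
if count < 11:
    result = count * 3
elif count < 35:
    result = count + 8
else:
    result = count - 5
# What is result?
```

Trace (tracking result):
count = 32  # -> count = 32
if count < 11:  # condition is False
elif count < 35:  # condition is True
    result = count + 8  # -> result = 40

Answer: 40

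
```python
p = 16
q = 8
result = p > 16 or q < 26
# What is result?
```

Answer: True

Derivation:
Trace (tracking result):
p = 16  # -> p = 16
q = 8  # -> q = 8
result = p > 16 or q < 26  # -> result = True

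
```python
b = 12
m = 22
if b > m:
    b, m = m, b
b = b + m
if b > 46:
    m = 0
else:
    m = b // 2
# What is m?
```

Answer: 17

Derivation:
Trace (tracking m):
b = 12  # -> b = 12
m = 22  # -> m = 22
if b > m:  # condition is False
b = b + m  # -> b = 34
if b > 46:  # condition is False
else:
    m = b // 2  # -> m = 17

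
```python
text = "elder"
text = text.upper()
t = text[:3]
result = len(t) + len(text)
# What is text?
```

Answer: 'ELDER'

Derivation:
Trace (tracking text):
text = 'elder'  # -> text = 'elder'
text = text.upper()  # -> text = 'ELDER'
t = text[:3]  # -> t = 'ELD'
result = len(t) + len(text)  # -> result = 8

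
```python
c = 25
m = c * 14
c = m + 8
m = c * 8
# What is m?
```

Trace (tracking m):
c = 25  # -> c = 25
m = c * 14  # -> m = 350
c = m + 8  # -> c = 358
m = c * 8  # -> m = 2864

Answer: 2864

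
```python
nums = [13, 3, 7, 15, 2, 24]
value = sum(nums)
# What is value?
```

Trace (tracking value):
nums = [13, 3, 7, 15, 2, 24]  # -> nums = [13, 3, 7, 15, 2, 24]
value = sum(nums)  # -> value = 64

Answer: 64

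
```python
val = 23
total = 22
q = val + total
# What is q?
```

Trace (tracking q):
val = 23  # -> val = 23
total = 22  # -> total = 22
q = val + total  # -> q = 45

Answer: 45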